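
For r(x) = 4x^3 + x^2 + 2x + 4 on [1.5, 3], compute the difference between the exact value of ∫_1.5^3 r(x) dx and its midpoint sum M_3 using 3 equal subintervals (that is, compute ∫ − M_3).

Exact integral: ∫_1.5^3 r(x) dx = 96.5625.
M_3 = 95.6875.
Error = 96.5625 − 95.6875 = 0.875.

0.875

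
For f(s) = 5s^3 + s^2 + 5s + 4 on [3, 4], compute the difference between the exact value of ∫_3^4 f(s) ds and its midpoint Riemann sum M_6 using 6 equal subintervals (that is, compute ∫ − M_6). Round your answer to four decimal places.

0.1238

Exact integral: ∫_3^4 f(s) ds ≈ 252.583333.
M_6 ≈ 252.459491.
Error ≈ 252.583333 − 252.459491 ≈ 0.1238.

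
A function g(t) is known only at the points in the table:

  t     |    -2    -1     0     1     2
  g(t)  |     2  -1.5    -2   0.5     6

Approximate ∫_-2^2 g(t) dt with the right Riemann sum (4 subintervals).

3

Δt = 1.
Sum = 1·[(-1.5) + (-2) + 0.5 + 6] = 3.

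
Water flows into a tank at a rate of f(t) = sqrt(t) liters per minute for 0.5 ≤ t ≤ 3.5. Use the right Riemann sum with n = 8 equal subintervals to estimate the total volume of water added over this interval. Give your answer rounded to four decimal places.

Δt = (3.5 − 0.5)/8 = 0.375.
Right endpoints: 0.875, 1.25, 1.625, 2, 2.375, 2.75, 3.125, 3.5.
f(0.875) ≈ 0.9354, f(1.25) ≈ 1.1180, f(1.625) ≈ 1.2748, f(2) ≈ 1.4142, f(2.375) ≈ 1.5411, f(2.75) ≈ 1.6583, f(3.125) ≈ 1.7678, f(3.5) ≈ 1.8708.
Sum = Δt · [f(0.875) + f(1.25) + f(1.625) + ...].
Sum ≈ 4.3427.

4.3427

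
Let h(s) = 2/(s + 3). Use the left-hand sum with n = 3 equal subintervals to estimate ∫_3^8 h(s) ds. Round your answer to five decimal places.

1.34748

Δs = (8 − 3)/3 = 5/3.
Left endpoints: 3, 14/3, 19/3.
h(3) = 1/3, h(14/3) = 6/23, h(19/3) = 3/14.
Sum = Δs · [h(3) + h(14/3) + h(19/3)].
Sum ≈ 1.34748.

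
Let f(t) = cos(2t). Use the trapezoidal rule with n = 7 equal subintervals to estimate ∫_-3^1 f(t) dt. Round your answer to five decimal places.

Δt = (1 − (-3))/7 = 4/7.
f(-3) ≈ 0.96017, f(-17/7) ≈ 0.14425, f(-13/7) ≈ -0.84044, f(-9/7) ≈ -0.84181, f(-5/7) ≈ 0.14175, f(-1/7) ≈ 0.95946, f(3/7) ≈ 0.65460, f(1) ≈ -0.41615.
T_7 = (Δt/2)·[f(t_0) + 2f(t_1) + ... + 2f(t_{6}) + f(t_7)].
Sum ≈ 0.27989.

0.27989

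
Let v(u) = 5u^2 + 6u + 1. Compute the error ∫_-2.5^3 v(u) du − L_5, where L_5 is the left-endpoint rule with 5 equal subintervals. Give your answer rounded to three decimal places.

20.167

Exact integral: ∫_-2.5^3 v(u) du ≈ 84.79167.
L_5 = 64.625.
Error ≈ 84.79167 − 64.625 ≈ 20.167.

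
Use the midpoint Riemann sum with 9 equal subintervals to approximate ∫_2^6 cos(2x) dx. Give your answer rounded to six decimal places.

0.113825

Δx = (6 − 2)/9 = 4/9.
Midpoints: 20/9, 8/3, 28/9, 32/9, 4, 40/9, 44/9, 16/3, 52/9.
f(20/9) ≈ -0.264750, f(8/3) ≈ 0.581803, f(28/9) ≈ 0.998142, f(32/9) ≈ 0.676405, f(4) ≈ -0.145500, f(40/9) ≈ -0.859815, f(44/9) ≈ -0.938340, f(16/3) ≈ -0.323009, f(52/9) ≈ 0.531170.
Sum = Δx · [f(20/9) + f(8/3) + f(28/9) + ...].
Sum ≈ 0.113825.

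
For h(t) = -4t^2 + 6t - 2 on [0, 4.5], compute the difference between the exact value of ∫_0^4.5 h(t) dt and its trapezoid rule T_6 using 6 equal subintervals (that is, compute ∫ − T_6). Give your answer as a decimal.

Exact integral: ∫_0^4.5 h(t) dt = -69.75.
T_6 = -71.4375.
Error = -69.75 − (-71.4375) = 1.6875.

1.6875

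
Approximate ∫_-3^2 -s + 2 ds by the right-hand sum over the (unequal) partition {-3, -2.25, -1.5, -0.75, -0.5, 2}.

8.5

Subinterval widths: 0.75, 0.75, 0.75, 0.25, 2.5.
Right endpoints: -2.25, -1.5, -0.75, -0.5, 2.
f(-2.25) = 4.25, f(-1.5) = 3.5, f(-0.75) = 2.75, f(-0.5) = 2.5, f(2) = 0.
Sum = Σ Δs_i · f(s_i).
Sum = 8.5.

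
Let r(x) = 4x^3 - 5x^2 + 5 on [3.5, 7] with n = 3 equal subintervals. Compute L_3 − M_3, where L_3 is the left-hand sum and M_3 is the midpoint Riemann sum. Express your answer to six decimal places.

L_3 ≈ 1221.17592593.
M_3 ≈ 1745.20370370.
L_3 − M_3 ≈ -524.027778.

-524.027778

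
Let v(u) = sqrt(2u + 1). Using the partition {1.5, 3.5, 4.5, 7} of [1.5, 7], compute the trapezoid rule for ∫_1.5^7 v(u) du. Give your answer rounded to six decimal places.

16.617856

Subinterval widths: 2, 1, 2.5.
v(1.5) ≈ 2.000000, v(3.5) ≈ 2.828427, v(4.5) ≈ 3.162278, v(7) ≈ 3.872983.
On each subinterval the trapezoid contributes (Δu_i/2)·[v(u_{i-1}) + v(u_i)].
Sum ≈ 16.617856.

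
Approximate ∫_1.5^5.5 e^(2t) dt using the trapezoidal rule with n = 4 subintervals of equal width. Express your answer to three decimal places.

Δt = (5.5 − 1.5)/4 = 1.
f(1.5) ≈ 20.086, f(2.5) ≈ 148.413, f(3.5) ≈ 1096.633, f(4.5) ≈ 8103.084, f(5.5) ≈ 59874.142.
T_4 = (Δt/2)·[f(t_0) + 2f(t_1) + 2f(t_2) + 2f(t_3) + f(t_4)].
Sum ≈ 39295.244.

39295.244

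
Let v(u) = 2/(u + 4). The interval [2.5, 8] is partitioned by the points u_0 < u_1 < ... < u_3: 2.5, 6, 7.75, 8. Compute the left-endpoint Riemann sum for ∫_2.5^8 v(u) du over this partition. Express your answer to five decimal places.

1.46948

Subinterval widths: 3.5, 1.75, 0.25.
Left endpoints: 2.5, 6, 7.75.
v(2.5) = 4/13, v(6) = 0.2, v(7.75) = 8/47.
Sum = Σ Δu_i · v(u_i).
Sum ≈ 1.46948.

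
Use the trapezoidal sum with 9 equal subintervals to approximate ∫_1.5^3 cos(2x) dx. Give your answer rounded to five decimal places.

-0.20832

Δx = (3 − 1.5)/9 = 1/6.
f(1.5) ≈ -0.98999, f(5/3) ≈ -0.98167, f(11/6) ≈ -0.86529, f(2) ≈ -0.65364, f(13/6) ≈ -0.37004, f(7/3) ≈ -0.04571, f(2.5) ≈ 0.28366, f(8/3) ≈ 0.58180, f(17/6) ≈ 0.81590, f(3) ≈ 0.96017.
T_9 = (Δx/2)·[f(x_0) + 2f(x_1) + ... + 2f(x_{8}) + f(x_9)].
Sum ≈ -0.20832.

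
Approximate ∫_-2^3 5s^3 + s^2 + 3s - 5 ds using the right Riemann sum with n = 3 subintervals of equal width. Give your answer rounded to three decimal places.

Δs = (3 − (-2))/3 = 5/3.
Right endpoints: -1/3, 4/3, 3.
f(-1/3) = -164/27, f(4/3) = 341/27, f(3) = 148.
Sum = Δs · [f(-1/3) + f(4/3) + f(3)].
Sum ≈ 257.593.

257.593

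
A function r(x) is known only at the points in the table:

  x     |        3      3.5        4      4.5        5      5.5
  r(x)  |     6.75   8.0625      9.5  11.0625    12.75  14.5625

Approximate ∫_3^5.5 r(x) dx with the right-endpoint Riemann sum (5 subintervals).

27.96875

Δx = 0.5.
Sum = 0.5·[8.0625 + 9.5 + 11.0625 + 12.75 + 14.5625] = 27.96875.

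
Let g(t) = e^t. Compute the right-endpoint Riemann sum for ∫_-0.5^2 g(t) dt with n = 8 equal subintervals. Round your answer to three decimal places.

Δt = (2 − (-0.5))/8 = 0.3125.
Right endpoints: -0.1875, 0.125, 0.4375, 0.75, 1.0625, 1.375, 1.6875, 2.
g(-0.1875) ≈ 0.829, g(0.125) ≈ 1.133, g(0.4375) ≈ 1.549, g(0.75) ≈ 2.117, g(1.0625) ≈ 2.894, g(1.375) ≈ 3.955, g(1.6875) ≈ 5.406, g(2) ≈ 7.389.
Sum = Δt · [g(-0.1875) + g(0.125) + g(0.4375) + ...].
Sum ≈ 7.897.

7.897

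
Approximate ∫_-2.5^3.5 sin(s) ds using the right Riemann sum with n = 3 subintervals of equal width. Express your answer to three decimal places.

0.335

Δs = (3.5 − (-2.5))/3 = 2.
Right endpoints: -0.5, 1.5, 3.5.
f(-0.5) ≈ -0.479, f(1.5) ≈ 0.997, f(3.5) ≈ -0.351.
Sum = Δs · [f(-0.5) + f(1.5) + f(3.5)].
Sum ≈ 0.335.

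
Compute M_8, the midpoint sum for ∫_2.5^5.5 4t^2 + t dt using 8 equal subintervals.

212.859375

Δt = (5.5 − 2.5)/8 = 0.375.
Midpoints: 2.6875, 3.0625, 3.4375, 3.8125, 4.1875, 4.5625, 4.9375, 5.3125.
f(2.6875) = 31.578125, f(3.0625) = 40.578125, f(3.4375) = 50.703125, f(3.8125) = 61.953125, f(4.1875) = 74.328125, f(4.5625) = 87.828125, f(4.9375) = 102.453125, f(5.3125) = 118.203125.
Sum = Δt · [f(2.6875) + f(3.0625) + f(3.4375) + ...].
Sum = 212.859375.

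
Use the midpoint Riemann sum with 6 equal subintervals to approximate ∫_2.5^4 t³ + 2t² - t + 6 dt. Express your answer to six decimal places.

90.517578

Δt = (4 − 2.5)/6 = 0.25.
Midpoints: 2.625, 2.875, 3.125, 3.375, 3.625, 3.875.
f(2.625) = 18045/512, f(2.875) = 22231/512, f(3.125) = 27097/512, f(3.375) = 32691/512, f(3.625) = 39061/512, f(3.875) = 46255/512.
Sum = Δt · [f(2.625) + f(2.875) + f(3.125) + ...].
Sum ≈ 90.517578.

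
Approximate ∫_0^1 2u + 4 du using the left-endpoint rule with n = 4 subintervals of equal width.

4.75

Δu = (1 − 0)/4 = 0.25.
Left endpoints: 0, 0.25, 0.5, 0.75.
f(0) = 4, f(0.25) = 4.5, f(0.5) = 5, f(0.75) = 5.5.
Sum = Δu · [f(0) + f(0.25) + f(0.5) + f(0.75)].
Sum = 4.75.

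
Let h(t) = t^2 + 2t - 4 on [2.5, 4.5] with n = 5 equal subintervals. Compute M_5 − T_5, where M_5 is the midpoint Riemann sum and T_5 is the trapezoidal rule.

M_5 = 31.14.
T_5 = 31.22.
M_5 − T_5 = -0.08.

-0.08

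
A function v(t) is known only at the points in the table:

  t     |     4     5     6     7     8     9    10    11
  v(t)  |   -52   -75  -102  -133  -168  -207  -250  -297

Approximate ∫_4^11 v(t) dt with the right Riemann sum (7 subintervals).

Δt = 1.
Sum = 1·[(-75) + (-102) + (-133) + (-168) + (-207) + (-250) + (-297)] = -1232.

-1232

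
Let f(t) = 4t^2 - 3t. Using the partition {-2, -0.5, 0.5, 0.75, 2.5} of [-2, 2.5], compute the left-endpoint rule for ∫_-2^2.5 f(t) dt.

Subinterval widths: 1.5, 1, 0.25, 1.75.
Left endpoints: -2, -0.5, 0.5, 0.75.
f(-2) = 22, f(-0.5) = 2.5, f(0.5) = -0.5, f(0.75) = 0.
Sum = Σ Δt_i · f(t_i).
Sum = 35.375.

35.375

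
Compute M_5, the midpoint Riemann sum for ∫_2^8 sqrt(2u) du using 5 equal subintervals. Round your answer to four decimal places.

Δu = (8 − 2)/5 = 1.2.
Midpoints: 2.6, 3.8, 5, 6.2, 7.4.
f(2.6) ≈ 2.2804, f(3.8) ≈ 2.7568, f(5) ≈ 3.1623, f(6.2) ≈ 3.5214, f(7.4) ≈ 3.8471.
Sum = Δu · [f(2.6) + f(3.8) + f(5) + f(6.2) + f(7.4)].
Sum ≈ 18.6815.

18.6815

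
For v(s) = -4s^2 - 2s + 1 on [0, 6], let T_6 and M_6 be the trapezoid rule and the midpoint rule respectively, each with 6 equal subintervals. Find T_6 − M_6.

-6

T_6 = -322.
M_6 = -316.
T_6 − M_6 = -6.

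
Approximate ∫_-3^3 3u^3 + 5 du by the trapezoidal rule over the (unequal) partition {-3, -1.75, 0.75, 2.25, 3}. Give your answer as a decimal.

Subinterval widths: 1.25, 2.5, 1.5, 0.75.
f(-3) = -76, f(-1.75) = -11.078125, f(0.75) = 6.265625, f(2.25) = 39.171875, f(3) = 86.
On each subinterval the trapezoid contributes (Δu_i/2)·[f(u_{i-1}) + f(u_i)].
Sum = 20.578125.

20.578125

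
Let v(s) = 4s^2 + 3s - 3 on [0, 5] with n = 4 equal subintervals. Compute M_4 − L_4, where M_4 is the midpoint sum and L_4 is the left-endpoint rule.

64.0625

M_4 = 186.5625.
L_4 = 122.5.
M_4 − L_4 = 64.0625.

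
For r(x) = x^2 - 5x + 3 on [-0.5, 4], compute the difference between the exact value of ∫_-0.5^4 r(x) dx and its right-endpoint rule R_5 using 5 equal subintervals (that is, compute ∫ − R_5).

2.43

Exact integral: ∫_-0.5^4 r(x) dx = -4.5.
R_5 = -6.93.
Error = -4.5 − (-6.93) = 2.43.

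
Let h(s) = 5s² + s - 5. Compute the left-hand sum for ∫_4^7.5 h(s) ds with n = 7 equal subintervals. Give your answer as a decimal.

548.625

Δs = (7.5 − 4)/7 = 0.5.
Left endpoints: 4, 4.5, 5, 5.5, 6, 6.5, 7.
h(4) = 79, h(4.5) = 100.75, h(5) = 125, h(5.5) = 151.75, h(6) = 181, h(6.5) = 212.75, h(7) = 247.
Sum = Δs · [h(4) + h(4.5) + h(5) + ...].
Sum = 548.625.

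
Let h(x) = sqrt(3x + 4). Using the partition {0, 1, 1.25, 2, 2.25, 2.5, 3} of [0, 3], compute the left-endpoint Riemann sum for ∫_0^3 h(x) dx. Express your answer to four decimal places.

Subinterval widths: 1, 0.25, 0.75, 0.25, 0.25, 0.5.
Left endpoints: 0, 1, 1.25, 2, 2.25, 2.5.
h(0) ≈ 2.0000, h(1) ≈ 2.6458, h(1.25) ≈ 2.7839, h(2) ≈ 3.1623, h(2.25) ≈ 3.2787, h(2.5) ≈ 3.3912.
Sum = Σ Δx_i · h(x_i).
Sum ≈ 8.0552.

8.0552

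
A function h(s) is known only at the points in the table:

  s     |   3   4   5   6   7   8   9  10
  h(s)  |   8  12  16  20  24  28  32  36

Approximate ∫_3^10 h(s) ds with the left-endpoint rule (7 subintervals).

140

Δs = 1.
Sum = 1·[8 + 12 + 16 + 20 + 24 + 28 + 32] = 140.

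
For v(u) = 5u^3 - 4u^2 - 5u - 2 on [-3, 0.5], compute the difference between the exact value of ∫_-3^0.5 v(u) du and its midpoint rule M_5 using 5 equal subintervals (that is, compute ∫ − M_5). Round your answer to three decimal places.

-3.251

Exact integral: ∫_-3^0.5 v(u) du ≈ -122.46354.
M_5 = -119.2121875.
Error ≈ -122.46354 − (-119.2121875) ≈ -3.251.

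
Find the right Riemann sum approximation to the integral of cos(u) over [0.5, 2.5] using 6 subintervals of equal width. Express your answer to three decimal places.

Δu = (2.5 − 0.5)/6 = 1/3.
Right endpoints: 5/6, 7/6, 1.5, 11/6, 13/6, 2.5.
f(5/6) ≈ 0.672, f(7/6) ≈ 0.393, f(1.5) ≈ 0.071, f(11/6) ≈ -0.260, f(13/6) ≈ -0.561, f(2.5) ≈ -0.801.
Sum = Δu · [f(5/6) + f(7/6) + f(1.5) + ...].
Sum ≈ -0.162.

-0.162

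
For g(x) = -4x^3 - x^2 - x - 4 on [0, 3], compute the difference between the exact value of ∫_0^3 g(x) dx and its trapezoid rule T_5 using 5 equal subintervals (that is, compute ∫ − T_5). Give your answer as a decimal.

3.42

Exact integral: ∫_0^3 g(x) dx = -106.5.
T_5 = -109.92.
Error = -106.5 − (-109.92) = 3.42.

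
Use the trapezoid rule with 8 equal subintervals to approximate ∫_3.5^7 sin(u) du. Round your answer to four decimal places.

Δu = (7 − 3.5)/8 = 0.4375.
f(3.5) ≈ -0.3508, f(3.9375) ≈ -0.7145, f(4.375) ≈ -0.9436, f(4.8125) ≈ -0.9950, f(5.25) ≈ -0.8589, f(5.6875) ≈ -0.5611, f(6.125) ≈ -0.1575, f(6.5625) ≈ 0.2757, f(7) ≈ 0.6570.
T_8 = (Δu/2)·[f(u_0) + 2f(u_1) + ... + 2f(u_{7}) + f(u_8)].
Sum ≈ -1.6633.

-1.6633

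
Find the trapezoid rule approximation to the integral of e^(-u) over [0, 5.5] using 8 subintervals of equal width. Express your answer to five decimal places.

1.03483

Δu = (5.5 − 0)/8 = 0.6875.
f(0) ≈ 1.00000, f(0.6875) ≈ 0.50283, f(1.375) ≈ 0.25284, f(2.0625) ≈ 0.12714, f(2.75) ≈ 0.06393, f(3.4375) ≈ 0.03214, f(4.125) ≈ 0.01616, f(4.8125) ≈ 0.00813, f(5.5) ≈ 0.00409.
T_8 = (Δu/2)·[f(u_0) + 2f(u_1) + ... + 2f(u_{7}) + f(u_8)].
Sum ≈ 1.03483.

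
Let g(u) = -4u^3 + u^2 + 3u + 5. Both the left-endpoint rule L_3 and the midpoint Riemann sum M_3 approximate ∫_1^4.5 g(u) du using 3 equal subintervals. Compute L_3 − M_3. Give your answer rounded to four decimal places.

154.8264

L_3 ≈ -165.115741.
M_3 ≈ -319.942130.
L_3 − M_3 ≈ 154.8264.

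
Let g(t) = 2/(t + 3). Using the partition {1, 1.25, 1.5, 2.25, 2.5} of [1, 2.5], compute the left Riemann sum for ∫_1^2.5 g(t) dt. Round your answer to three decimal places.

Subinterval widths: 0.25, 0.25, 0.75, 0.25.
Left endpoints: 1, 1.25, 1.5, 2.25.
g(1) = 0.5, g(1.25) = 8/17, g(1.5) = 4/9, g(2.25) = 8/21.
Sum = Σ Δt_i · g(t_i).
Sum ≈ 0.671.

0.671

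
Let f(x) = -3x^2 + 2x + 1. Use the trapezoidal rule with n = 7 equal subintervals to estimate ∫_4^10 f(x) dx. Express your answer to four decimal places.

Δx = (10 − 4)/7 = 6/7.
f(4) = -39, f(34/7) = -2943/49, f(40/7) = -4191/49, f(46/7) = -5655/49, f(52/7) = -7335/49, f(58/7) = -9231/49, f(64/7) = -11343/49, f(10) = -279.
T_7 = (Δx/2)·[f(x_0) + 2f(x_1) + ... + 2f(x_{6}) + f(x_7)].
Sum ≈ -848.2041.

-848.2041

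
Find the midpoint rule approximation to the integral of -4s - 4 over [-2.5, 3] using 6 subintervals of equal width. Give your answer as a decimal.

-27.5

Δs = (3 − (-2.5))/6 = 11/12.
Midpoints: -49/24, -1.125, -5/24, 17/24, 1.625, 61/24.
f(-49/24) = 25/6, f(-1.125) = 0.5, f(-5/24) = -19/6, f(17/24) = -41/6, f(1.625) = -10.5, f(61/24) = -85/6.
Sum = Δs · [f(-49/24) + f(-1.125) + f(-5/24) + ...].
Sum = -27.5.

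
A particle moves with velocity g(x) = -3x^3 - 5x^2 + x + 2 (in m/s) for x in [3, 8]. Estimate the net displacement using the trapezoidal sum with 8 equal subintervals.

Δx = (8 − 3)/8 = 0.625.
g(3) = -121, g(3.625) = -103927/512, g(4.25) = -314.359375, g(4.875) = -235277/512, g(5.5) = -642.875, g(6.125) = -444827/512, g(6.75) = -1141.703125, g(7.375) = -750577/512, g(8) = -1846.
T_8 = (Δx/2)·[g(x_0) + 2g(x_1) + ... + 2g(x_{7}) + g(x_8)].
Sum = -3799.82421875.

-3799.82421875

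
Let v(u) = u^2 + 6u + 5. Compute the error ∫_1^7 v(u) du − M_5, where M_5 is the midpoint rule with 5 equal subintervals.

Exact integral: ∫_1^7 v(u) du = 288.
M_5 = 287.28.
Error = 288 − 287.28 = 0.72.

0.72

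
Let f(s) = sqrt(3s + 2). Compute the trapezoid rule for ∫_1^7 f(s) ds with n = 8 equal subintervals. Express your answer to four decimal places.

22.0108

Δs = (7 − 1)/8 = 0.75.
f(1) ≈ 2.2361, f(1.75) ≈ 2.6926, f(2.5) ≈ 3.0822, f(3.25) ≈ 3.4278, f(4) ≈ 3.7417, f(4.75) ≈ 4.0311, f(5.5) ≈ 4.3012, f(6.25) ≈ 4.5552, f(7) ≈ 4.7958.
T_8 = (Δs/2)·[f(s_0) + 2f(s_1) + ... + 2f(s_{7}) + f(s_8)].
Sum ≈ 22.0108.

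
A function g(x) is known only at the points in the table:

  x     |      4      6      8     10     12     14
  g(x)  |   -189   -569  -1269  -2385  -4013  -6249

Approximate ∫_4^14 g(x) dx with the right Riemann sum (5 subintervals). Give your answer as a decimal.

-28970

Δx = 2.
Sum = 2·[(-569) + (-1269) + (-2385) + (-4013) + (-6249)] = -28970.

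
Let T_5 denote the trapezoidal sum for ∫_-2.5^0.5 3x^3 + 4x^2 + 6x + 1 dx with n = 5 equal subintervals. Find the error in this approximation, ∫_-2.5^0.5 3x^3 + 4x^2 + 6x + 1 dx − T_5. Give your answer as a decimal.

Exact integral: ∫_-2.5^0.5 f(x) dx = -23.25.
T_5 = -24.15.
Error = -23.25 − (-24.15) = 0.9.

0.9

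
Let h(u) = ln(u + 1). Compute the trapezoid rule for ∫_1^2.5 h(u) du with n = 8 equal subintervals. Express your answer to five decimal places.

Δu = (2.5 − 1)/8 = 0.1875.
h(1) ≈ 0.69315, h(1.1875) ≈ 0.78276, h(1.375) ≈ 0.86500, h(1.5625) ≈ 0.94098, h(1.75) ≈ 1.01160, h(1.9375) ≈ 1.07756, h(2.125) ≈ 1.13943, h(2.3125) ≈ 1.19770, h(2.5) ≈ 1.25276.
T_8 = (Δu/2)·[h(u_0) + 2h(u_1) + ... + 2h(u_{7}) + h(u_8)].
Sum ≈ 1.49775.

1.49775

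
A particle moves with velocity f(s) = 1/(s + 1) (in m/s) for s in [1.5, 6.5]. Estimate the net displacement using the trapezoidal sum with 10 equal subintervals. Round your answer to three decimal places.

1.102

Δs = (6.5 − 1.5)/10 = 0.5.
f(1.5) = 0.4, f(2) = 1/3, f(2.5) = 2/7, f(3) = 0.25, f(3.5) = 2/9, f(4) = 0.2, f(4.5) = 2/11, f(5) = 1/6, f(5.5) = 2/13, f(6) = 1/7, f(6.5) = 2/15.
T_10 = (Δs/2)·[f(s_0) + 2f(s_1) + ... + 2f(s_{9}) + f(s_10)].
Sum ≈ 1.102.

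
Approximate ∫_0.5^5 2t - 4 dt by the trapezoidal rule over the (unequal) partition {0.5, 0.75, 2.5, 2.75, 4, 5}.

6.75

Subinterval widths: 0.25, 1.75, 0.25, 1.25, 1.
f(0.5) = -3, f(0.75) = -2.5, f(2.5) = 1, f(2.75) = 1.5, f(4) = 4, f(5) = 6.
On each subinterval the trapezoid contributes (Δt_i/2)·[f(t_{i-1}) + f(t_i)].
Sum = 6.75.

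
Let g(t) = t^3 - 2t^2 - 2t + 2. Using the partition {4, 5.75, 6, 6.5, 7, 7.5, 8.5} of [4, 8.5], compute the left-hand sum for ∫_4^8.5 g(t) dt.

Subinterval widths: 1.75, 0.25, 0.5, 0.5, 0.5, 1.
Left endpoints: 4, 5.75, 6, 6.5, 7, 7.5.
g(4) = 26, g(5.75) = 114.484375, g(6) = 134, g(6.5) = 179.125, g(7) = 233, g(7.5) = 296.375.
Sum = Σ Δt_i · g(t_i).
Sum = 643.55859375.

643.55859375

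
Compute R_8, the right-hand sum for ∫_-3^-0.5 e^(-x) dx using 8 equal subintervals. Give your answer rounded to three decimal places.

Δx = (-0.5 − (-3))/8 = 0.3125.
Right endpoints: -2.6875, -2.375, -2.0625, -1.75, -1.4375, -1.125, -0.8125, -0.5.
f(-2.6875) ≈ 14.695, f(-2.375) ≈ 10.751, f(-2.0625) ≈ 7.866, f(-1.75) ≈ 5.755, f(-1.4375) ≈ 4.210, f(-1.125) ≈ 3.080, f(-0.8125) ≈ 2.254, f(-0.5) ≈ 1.649.
Sum = Δx · [f(-2.6875) + f(-2.375) + f(-2.0625) + ...].
Sum ≈ 15.706.

15.706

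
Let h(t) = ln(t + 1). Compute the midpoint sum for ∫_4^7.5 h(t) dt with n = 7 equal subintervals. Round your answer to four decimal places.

6.6442

Δt = (7.5 − 4)/7 = 0.5.
Midpoints: 4.25, 4.75, 5.25, 5.75, 6.25, 6.75, 7.25.
h(4.25) ≈ 1.6582, h(4.75) ≈ 1.7492, h(5.25) ≈ 1.8326, h(5.75) ≈ 1.9095, h(6.25) ≈ 1.9810, h(6.75) ≈ 2.0477, h(7.25) ≈ 2.1102.
Sum = Δt · [h(4.25) + h(4.75) + h(5.25) + ...].
Sum ≈ 6.6442.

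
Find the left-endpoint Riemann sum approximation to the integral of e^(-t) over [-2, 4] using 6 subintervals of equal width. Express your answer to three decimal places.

11.660

Δt = (4 − (-2))/6 = 1.
Left endpoints: -2, -1, 0, 1, 2, 3.
f(-2) ≈ 7.389, f(-1) ≈ 2.718, f(0) ≈ 1.000, f(1) ≈ 0.368, f(2) ≈ 0.135, f(3) ≈ 0.050.
Sum = Δt · [f(-2) + f(-1) + f(0) + ...].
Sum ≈ 11.660.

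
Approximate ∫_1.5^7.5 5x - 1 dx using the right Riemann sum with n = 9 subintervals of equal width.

Δx = (7.5 − 1.5)/9 = 2/3.
Right endpoints: 13/6, 17/6, 3.5, 25/6, 29/6, 5.5, 37/6, 41/6, 7.5.
f(13/6) = 59/6, f(17/6) = 79/6, f(3.5) = 16.5, f(25/6) = 119/6, f(29/6) = 139/6, f(5.5) = 26.5, f(37/6) = 179/6, f(41/6) = 199/6, f(7.5) = 36.5.
Sum = Δx · [f(13/6) + f(17/6) + f(3.5) + ...].
Sum = 139.

139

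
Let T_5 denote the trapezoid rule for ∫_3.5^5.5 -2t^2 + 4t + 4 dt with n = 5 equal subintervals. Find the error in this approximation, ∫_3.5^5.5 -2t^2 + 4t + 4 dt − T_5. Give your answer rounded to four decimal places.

0.1067

Exact integral: ∫_3.5^5.5 f(t) dt ≈ -38.333333.
T_5 = -38.44.
Error ≈ -38.333333 − (-38.44) ≈ 0.1067.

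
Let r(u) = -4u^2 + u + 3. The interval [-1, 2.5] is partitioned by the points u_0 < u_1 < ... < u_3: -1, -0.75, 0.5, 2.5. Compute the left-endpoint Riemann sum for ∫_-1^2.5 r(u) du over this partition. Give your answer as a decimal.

4.5

Subinterval widths: 0.25, 1.25, 2.
Left endpoints: -1, -0.75, 0.5.
r(-1) = -2, r(-0.75) = 0, r(0.5) = 2.5.
Sum = Σ Δu_i · r(u_i).
Sum = 4.5.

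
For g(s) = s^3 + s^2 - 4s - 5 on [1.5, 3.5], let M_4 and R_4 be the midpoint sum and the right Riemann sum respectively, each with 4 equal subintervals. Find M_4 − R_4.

-11.4375

M_4 = 19.0625.
R_4 = 30.5.
M_4 − R_4 = -11.4375.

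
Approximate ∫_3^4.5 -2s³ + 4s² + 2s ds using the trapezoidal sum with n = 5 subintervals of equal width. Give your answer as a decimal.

-68.1975

Δs = (4.5 − 3)/5 = 0.3.
f(3) = -12, f(3.3) = -21.714, f(3.6) = -34.272, f(3.9) = -49.998, f(4.2) = -69.216, f(4.5) = -92.25.
T_5 = (Δs/2)·[f(s_0) + 2f(s_1) + ... + 2f(s_{4}) + f(s_5)].
Sum = -68.1975.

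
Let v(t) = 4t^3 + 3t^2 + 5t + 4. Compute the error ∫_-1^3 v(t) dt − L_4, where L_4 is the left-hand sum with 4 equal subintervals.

Exact integral: ∫_-1^3 v(t) dt = 144.
L_4 = 76.
Error = 144 − 76 = 68.

68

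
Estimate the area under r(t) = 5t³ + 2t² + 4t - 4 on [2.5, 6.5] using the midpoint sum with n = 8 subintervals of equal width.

2405.375

Δt = (6.5 − 2.5)/8 = 0.5.
Midpoints: 2.75, 3.25, 3.75, 4.25, 4.75, 5.25, 5.75, 6.25.
r(2.75) = 126.109375, r(3.25) = 201.765625, r(3.75) = 302.796875, r(4.25) = 432.953125, r(4.75) = 595.984375, r(5.25) = 795.640625, r(5.75) = 1035.671875, r(6.25) = 1319.828125.
Sum = Δt · [r(2.75) + r(3.25) + r(3.75) + ...].
Sum = 2405.375.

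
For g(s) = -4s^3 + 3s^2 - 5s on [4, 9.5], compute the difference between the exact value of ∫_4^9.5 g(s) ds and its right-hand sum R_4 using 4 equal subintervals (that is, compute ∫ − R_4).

Exact integral: ∫_4^9.5 g(s) ds = -7281.3125.
R_4 = -9464.0390625.
Error = -7281.3125 − (-9464.0390625) = 2182.7265625.

2182.7265625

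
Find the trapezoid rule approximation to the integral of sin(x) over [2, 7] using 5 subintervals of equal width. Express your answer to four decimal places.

-1.0709

Δx = (7 − 2)/5 = 1.
f(2) ≈ 0.9093, f(3) ≈ 0.1411, f(4) ≈ -0.7568, f(5) ≈ -0.9589, f(6) ≈ -0.2794, f(7) ≈ 0.6570.
T_5 = (Δx/2)·[f(x_0) + 2f(x_1) + ... + 2f(x_{4}) + f(x_5)].
Sum ≈ -1.0709.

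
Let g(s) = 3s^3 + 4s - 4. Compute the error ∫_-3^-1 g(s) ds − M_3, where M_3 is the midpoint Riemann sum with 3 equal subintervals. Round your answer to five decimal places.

-1.33333

Exact integral: ∫_-3^-1 g(s) ds = -84.
M_3 ≈ -82.6666667.
Error ≈ -84 − (-82.6666667) ≈ -1.33333.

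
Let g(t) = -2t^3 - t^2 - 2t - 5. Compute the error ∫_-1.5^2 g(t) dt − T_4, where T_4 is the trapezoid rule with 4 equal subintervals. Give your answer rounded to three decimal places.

1.117

Exact integral: ∫_-1.5^2 g(t) dt ≈ -28.51042.
T_4 ≈ -29.62695.
Error ≈ -28.51042 − (-29.62695) ≈ 1.117.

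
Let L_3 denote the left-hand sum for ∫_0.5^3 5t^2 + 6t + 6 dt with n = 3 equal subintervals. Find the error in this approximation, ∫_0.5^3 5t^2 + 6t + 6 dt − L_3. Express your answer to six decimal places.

Exact integral: ∫_0.5^3 f(t) dt ≈ 86.04166667.
L_3 ≈ 63.00925926.
Error ≈ 86.04166667 − 63.00925926 ≈ 23.032407.

23.032407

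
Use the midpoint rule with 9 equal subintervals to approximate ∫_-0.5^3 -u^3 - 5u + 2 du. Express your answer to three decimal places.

Δu = (3 − (-0.5))/9 = 7/18.
Midpoints: -11/36, 1/12, 17/36, 31/36, 1.25, 59/36, 73/36, 29/12, 101/36.
f(-11/36) = 165923/46656, f(1/12) = 2735/1728, f(17/36) = -21761/46656, f(31/36) = -137359/46656, f(1.25) = -6.203125, f(59/36) = -494387/46656, f(73/36) = -768745/46656, f(29/12) = -41813/1728, f(101/36) = -1591469/46656.
Sum = Δu · [f(-11/36) + f(1/12) + f(17/36) + ...].
Sum ≈ -34.944.

-34.944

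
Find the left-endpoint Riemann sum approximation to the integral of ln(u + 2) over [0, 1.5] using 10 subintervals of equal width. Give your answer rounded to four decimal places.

1.4560

Δu = (1.5 − 0)/10 = 0.15.
Left endpoints: 0, 0.15, 0.3, 0.45, 0.6, 0.75, 0.9, 1.05, 1.2, 1.35.
f(0) ≈ 0.6931, f(0.15) ≈ 0.7655, f(0.3) ≈ 0.8329, f(0.45) ≈ 0.8961, f(0.6) ≈ 0.9555, f(0.75) ≈ 1.0116, f(0.9) ≈ 1.0647, f(1.05) ≈ 1.1151, f(1.2) ≈ 1.1632, f(1.35) ≈ 1.2090.
Sum = Δu · [f(0) + f(0.15) + f(0.3) + ...].
Sum ≈ 1.4560.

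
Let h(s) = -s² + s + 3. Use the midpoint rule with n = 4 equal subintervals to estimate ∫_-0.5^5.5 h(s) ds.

-21.375

Δs = (5.5 − (-0.5))/4 = 1.5.
Midpoints: 0.25, 1.75, 3.25, 4.75.
h(0.25) = 3.1875, h(1.75) = 1.6875, h(3.25) = -4.3125, h(4.75) = -14.8125.
Sum = Δs · [h(0.25) + h(1.75) + h(3.25) + h(4.75)].
Sum = -21.375.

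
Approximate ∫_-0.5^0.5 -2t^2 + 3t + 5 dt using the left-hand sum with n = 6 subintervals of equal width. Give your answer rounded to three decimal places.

Δt = (0.5 − (-0.5))/6 = 1/6.
Left endpoints: -0.5, -1/3, -1/6, 0, 1/6, 1/3.
f(-0.5) = 3, f(-1/3) = 34/9, f(-1/6) = 40/9, f(0) = 5, f(1/6) = 49/9, f(1/3) = 52/9.
Sum = Δt · [f(-0.5) + f(-1/3) + f(-1/6) + ...].
Sum ≈ 4.574.

4.574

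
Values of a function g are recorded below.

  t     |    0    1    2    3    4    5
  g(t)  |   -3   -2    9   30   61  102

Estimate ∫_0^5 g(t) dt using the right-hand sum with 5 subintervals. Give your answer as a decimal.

Δt = 1.
Sum = 1·[(-2) + 9 + 30 + 61 + 102] = 200.

200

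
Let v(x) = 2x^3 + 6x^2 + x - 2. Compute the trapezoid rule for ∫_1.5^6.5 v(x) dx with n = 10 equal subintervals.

1448.75

Δx = (6.5 − 1.5)/10 = 0.5.
v(1.5) = 19.75, v(2) = 40, v(2.5) = 69.25, v(3) = 109, v(3.5) = 160.75, v(4) = 226, v(4.5) = 306.25, v(5) = 403, v(5.5) = 517.75, v(6) = 652, v(6.5) = 807.25.
T_10 = (Δx/2)·[v(x_0) + 2v(x_1) + ... + 2v(x_{9}) + v(x_10)].
Sum = 1448.75.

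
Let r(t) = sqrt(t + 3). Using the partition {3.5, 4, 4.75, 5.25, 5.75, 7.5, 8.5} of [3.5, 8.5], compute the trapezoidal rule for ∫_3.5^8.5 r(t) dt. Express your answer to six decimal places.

14.945926

Subinterval widths: 0.5, 0.75, 0.5, 0.5, 1.75, 1.
r(3.5) ≈ 2.549510, r(4) ≈ 2.645751, r(4.75) ≈ 2.783882, r(5.25) ≈ 2.872281, r(5.75) ≈ 2.958040, r(7.5) ≈ 3.240370, r(8.5) ≈ 3.391165.
On each subinterval the trapezoid contributes (Δt_i/2)·[r(t_{i-1}) + r(t_i)].
Sum ≈ 14.945926.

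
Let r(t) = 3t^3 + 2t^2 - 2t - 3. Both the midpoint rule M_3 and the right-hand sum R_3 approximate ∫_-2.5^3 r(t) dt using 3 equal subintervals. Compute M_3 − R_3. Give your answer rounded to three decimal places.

-131.819

M_3 ≈ 34.07263.
R_3 ≈ 165.89120.
M_3 − R_3 ≈ -131.819.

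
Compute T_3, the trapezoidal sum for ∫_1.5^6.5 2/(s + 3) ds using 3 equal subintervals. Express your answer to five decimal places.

1.51188

Δs = (6.5 − 1.5)/3 = 5/3.
f(1.5) = 4/9, f(19/6) = 12/37, f(29/6) = 12/47, f(6.5) = 4/19.
T_3 = (Δs/2)·[f(s_0) + 2f(s_1) + 2f(s_2) + f(s_3)].
Sum ≈ 1.51188.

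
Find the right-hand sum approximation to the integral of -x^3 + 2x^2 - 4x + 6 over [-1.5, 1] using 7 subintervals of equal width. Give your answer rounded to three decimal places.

18.565

Δx = (1 − (-1.5))/7 = 5/14.
Right endpoints: -8/7, -11/14, -3/7, -1/14, 2/7, 9/14, 1.
f(-8/7) = 5034/343, f(-11/14) = 29807/2744, f(-3/7) = 2799/343, f(-1/14) = 17277/2744, f(2/7) = 1714/343, f(9/14) = 10947/2744, f(1) = 3.
Sum = Δx · [f(-8/7) + f(-11/14) + f(-3/7) + ...].
Sum ≈ 18.565.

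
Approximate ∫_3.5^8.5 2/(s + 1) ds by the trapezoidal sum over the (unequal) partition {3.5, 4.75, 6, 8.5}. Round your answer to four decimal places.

Subinterval widths: 1.25, 1.25, 2.5.
f(3.5) = 4/9, f(4.75) = 8/23, f(6) = 2/7, f(8.5) = 4/19.
On each subinterval the trapezoid contributes (Δs_i/2)·[f(s_{i-1}) + f(s_i)].
Sum ≈ 1.5114.

1.5114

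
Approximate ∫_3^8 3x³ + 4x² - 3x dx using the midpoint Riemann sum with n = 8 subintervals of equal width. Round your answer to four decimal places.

3566.7090

Δx = (8 − 3)/8 = 0.625.
Midpoints: 3.3125, 3.9375, 4.5625, 5.1875, 5.8125, 6.4375, 7.0625, 7.6875.
f(3.3125) = 585703/4096, f(3.9375) = 955773/4096, f(4.5625) = 1452043/4096, f(5.1875) = 2092513/4096, f(5.8125) = 2895183/4096, f(6.4375) = 3878053/4096, f(7.0625) = 5059123/4096, f(7.6875) = 6456393/4096.
Sum = Δx · [f(3.3125) + f(3.9375) + f(4.5625) + ...].
Sum ≈ 3566.7090.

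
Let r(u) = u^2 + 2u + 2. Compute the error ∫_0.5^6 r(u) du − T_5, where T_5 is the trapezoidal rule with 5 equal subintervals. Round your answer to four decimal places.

-1.1092

Exact integral: ∫_0.5^6 r(u) du ≈ 118.708333.
T_5 = 119.8175.
Error ≈ 118.708333 − 119.8175 ≈ -1.1092.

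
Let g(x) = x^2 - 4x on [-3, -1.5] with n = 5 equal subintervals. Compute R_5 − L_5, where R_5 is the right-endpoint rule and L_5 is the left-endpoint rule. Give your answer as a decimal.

R_5 = 19.485.
L_5 = 23.31.
R_5 − L_5 = -3.825.

-3.825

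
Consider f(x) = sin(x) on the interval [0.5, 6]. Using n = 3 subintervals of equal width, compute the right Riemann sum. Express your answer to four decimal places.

-0.7537

Δx = (6 − 0.5)/3 = 11/6.
Right endpoints: 7/3, 25/6, 6.
f(7/3) ≈ 0.7231, f(25/6) ≈ -0.8548, f(6) ≈ -0.2794.
Sum = Δx · [f(7/3) + f(25/6) + f(6)].
Sum ≈ -0.7537.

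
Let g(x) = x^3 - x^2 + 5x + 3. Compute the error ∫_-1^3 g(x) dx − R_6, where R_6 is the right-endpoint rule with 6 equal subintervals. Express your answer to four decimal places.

-13.9259

Exact integral: ∫_-1^3 g(x) dx ≈ 42.666667.
R_6 ≈ 56.592593.
Error ≈ 42.666667 − 56.592593 ≈ -13.9259.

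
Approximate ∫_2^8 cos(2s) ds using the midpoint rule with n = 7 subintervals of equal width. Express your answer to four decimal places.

0.2658

Δs = (8 − 2)/7 = 6/7.
Midpoints: 17/7, 23/7, 29/7, 5, 41/7, 47/7, 53/7.
f(17/7) ≈ 0.1442, f(23/7) ≈ 0.9587, f(29/7) ≈ -0.4184, f(5) ≈ -0.8391, f(41/7) ≈ 0.6584, f(47/7) ≈ 0.6508, f(53/7) ≈ -0.8445.
Sum = Δs · [f(17/7) + f(23/7) + f(29/7) + ...].
Sum ≈ 0.2658.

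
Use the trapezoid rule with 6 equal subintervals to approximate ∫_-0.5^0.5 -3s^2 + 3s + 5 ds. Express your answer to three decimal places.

Δs = (0.5 − (-0.5))/6 = 1/6.
f(-0.5) = 2.75, f(-1/3) = 11/3, f(-1/6) = 53/12, f(0) = 5, f(1/6) = 65/12, f(1/3) = 17/3, f(0.5) = 5.75.
T_6 = (Δs/2)·[f(s_0) + 2f(s_1) + ... + 2f(s_{5}) + f(s_6)].
Sum ≈ 4.736.

4.736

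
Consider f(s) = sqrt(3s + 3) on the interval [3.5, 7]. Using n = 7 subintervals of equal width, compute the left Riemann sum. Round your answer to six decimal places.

14.796875

Δs = (7 − 3.5)/7 = 0.5.
Left endpoints: 3.5, 4, 4.5, 5, 5.5, 6, 6.5.
f(3.5) ≈ 3.674235, f(4) ≈ 3.872983, f(4.5) ≈ 4.062019, f(5) ≈ 4.242641, f(5.5) ≈ 4.415880, f(6) ≈ 4.582576, f(6.5) ≈ 4.743416.
Sum = Δs · [f(3.5) + f(4) + f(4.5) + ...].
Sum ≈ 14.796875.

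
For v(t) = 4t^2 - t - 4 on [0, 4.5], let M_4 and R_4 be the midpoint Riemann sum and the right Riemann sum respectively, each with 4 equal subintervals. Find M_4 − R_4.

-48.7265625

M_4 = 91.4765625.
R_4 = 140.203125.
M_4 − R_4 = -48.7265625.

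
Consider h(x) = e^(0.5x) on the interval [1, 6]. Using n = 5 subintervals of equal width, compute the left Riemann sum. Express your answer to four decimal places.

28.4202

Δx = (6 − 1)/5 = 1.
Left endpoints: 1, 2, 3, 4, 5.
h(1) ≈ 1.6487, h(2) ≈ 2.7183, h(3) ≈ 4.4817, h(4) ≈ 7.3891, h(5) ≈ 12.1825.
Sum = Δx · [h(1) + h(2) + h(3) + h(4) + h(5)].
Sum ≈ 28.4202.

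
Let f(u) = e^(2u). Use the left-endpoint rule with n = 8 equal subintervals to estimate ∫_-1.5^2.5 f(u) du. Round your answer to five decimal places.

Δu = (2.5 − (-1.5))/8 = 0.5.
Left endpoints: -1.5, -1, -0.5, 0, 0.5, 1, 1.5, 2.
f(-1.5) ≈ 0.04979, f(-1) ≈ 0.13534, f(-0.5) ≈ 0.36788, f(0) ≈ 1.00000, f(0.5) ≈ 2.71828, f(1) ≈ 7.38906, f(1.5) ≈ 20.08554, f(2) ≈ 54.59815.
Sum = Δu · [f(-1.5) + f(-1) + f(-0.5) + ...].
Sum ≈ 43.17201.

43.17201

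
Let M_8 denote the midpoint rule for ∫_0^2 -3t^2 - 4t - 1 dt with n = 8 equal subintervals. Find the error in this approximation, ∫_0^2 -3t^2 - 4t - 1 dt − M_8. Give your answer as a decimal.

-0.03125

Exact integral: ∫_0^2 f(t) dt = -18.
M_8 = -17.96875.
Error = -18 − (-17.96875) = -0.03125.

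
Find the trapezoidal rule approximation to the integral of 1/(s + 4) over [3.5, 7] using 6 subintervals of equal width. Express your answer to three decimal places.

Δs = (7 − 3.5)/6 = 7/12.
f(3.5) = 2/15, f(49/12) = 12/97, f(14/3) = 3/26, f(5.25) = 4/37, f(35/6) = 6/59, f(77/12) = 0.096, f(7) = 1/11.
T_6 = (Δs/2)·[f(s_0) + 2f(s_1) + ... + 2f(s_{5}) + f(s_6)].
Sum ≈ 0.383.

0.383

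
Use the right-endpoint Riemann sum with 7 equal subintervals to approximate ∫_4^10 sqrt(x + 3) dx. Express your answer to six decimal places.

Δx = (10 − 4)/7 = 6/7.
Right endpoints: 34/7, 40/7, 46/7, 52/7, 58/7, 64/7, 10.
f(34/7) ≈ 2.803060, f(40/7) ≈ 2.951997, f(46/7) ≈ 3.093773, f(52/7) ≈ 3.229330, f(58/7) ≈ 3.359422, f(64/7) ≈ 3.484660, f(10) ≈ 3.605551.
Sum = Δx · [f(34/7) + f(40/7) + f(46/7) + ...].
Sum ≈ 19.309536.

19.309536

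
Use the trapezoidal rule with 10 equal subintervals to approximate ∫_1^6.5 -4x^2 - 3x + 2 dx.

Δx = (6.5 − 1)/10 = 0.55.
f(1) = -5, f(1.55) = -12.26, f(2.1) = -21.94, f(2.65) = -34.04, f(3.2) = -48.56, f(3.75) = -65.5, f(4.3) = -84.86, f(4.85) = -106.64, f(5.4) = -130.84, f(5.95) = -157.46, f(6.5) = -186.5.
T_10 = (Δx/2)·[f(x_0) + 2f(x_1) + ... + 2f(x_{9}) + f(x_10)].
Sum = -416.8175.

-416.8175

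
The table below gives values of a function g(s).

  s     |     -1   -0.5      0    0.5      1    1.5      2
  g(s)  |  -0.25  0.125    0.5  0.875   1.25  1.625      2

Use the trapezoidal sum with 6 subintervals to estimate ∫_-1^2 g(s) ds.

Δs = 0.5.
T_6 = (0.5/2)·[(-0.25) + 2·0.125 + 2·0.5 + 2·0.875 + 2·1.25 + 2·1.625 + 2] = 2.625.

2.625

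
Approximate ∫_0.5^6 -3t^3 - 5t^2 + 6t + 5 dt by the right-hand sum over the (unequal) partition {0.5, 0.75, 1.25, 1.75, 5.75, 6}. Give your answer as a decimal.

-2988.48828125

Subinterval widths: 0.25, 0.5, 0.5, 4, 0.25.
Right endpoints: 0.75, 1.25, 1.75, 5.75, 6.
f(0.75) = 5.421875, f(1.25) = -1.171875, f(1.75) = -15.890625, f(5.75) = -696.140625, f(6) = -787.
Sum = Σ Δt_i · f(t_i).
Sum = -2988.48828125.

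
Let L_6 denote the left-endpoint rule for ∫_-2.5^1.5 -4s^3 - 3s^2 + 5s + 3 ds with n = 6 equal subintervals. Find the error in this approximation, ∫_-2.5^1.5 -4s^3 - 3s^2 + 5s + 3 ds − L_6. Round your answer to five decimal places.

-15.55556

Exact integral: ∫_-2.5^1.5 f(s) ds = 17.
L_6 ≈ 32.5555556.
Error ≈ 17 − 32.5555556 ≈ -15.55556.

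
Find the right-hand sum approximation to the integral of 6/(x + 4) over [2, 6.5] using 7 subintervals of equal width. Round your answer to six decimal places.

3.223799

Δx = (6.5 − 2)/7 = 9/14.
Right endpoints: 37/14, 23/7, 55/14, 32/7, 73/14, 41/7, 6.5.
f(37/14) = 28/31, f(23/7) = 14/17, f(55/14) = 28/37, f(32/7) = 0.7, f(73/14) = 28/43, f(41/7) = 14/23, f(6.5) = 4/7.
Sum = Δx · [f(37/14) + f(23/7) + f(55/14) + ...].
Sum ≈ 3.223799.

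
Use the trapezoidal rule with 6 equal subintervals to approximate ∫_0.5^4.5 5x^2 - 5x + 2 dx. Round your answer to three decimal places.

111.148

Δx = (4.5 − 0.5)/6 = 2/3.
f(0.5) = 0.75, f(7/6) = 107/36, f(11/6) = 347/36, f(2.5) = 20.75, f(19/6) = 1307/36, f(23/6) = 2027/36, f(4.5) = 80.75.
T_6 = (Δx/2)·[f(x_0) + 2f(x_1) + ... + 2f(x_{5}) + f(x_6)].
Sum ≈ 111.148.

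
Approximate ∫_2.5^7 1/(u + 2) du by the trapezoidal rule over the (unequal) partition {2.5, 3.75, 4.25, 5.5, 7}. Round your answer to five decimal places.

0.69773

Subinterval widths: 1.25, 0.5, 1.25, 1.5.
f(2.5) = 2/9, f(3.75) = 4/23, f(4.25) = 0.16, f(5.5) = 2/15, f(7) = 1/9.
On each subinterval the trapezoid contributes (Δu_i/2)·[f(u_{i-1}) + f(u_i)].
Sum ≈ 0.69773.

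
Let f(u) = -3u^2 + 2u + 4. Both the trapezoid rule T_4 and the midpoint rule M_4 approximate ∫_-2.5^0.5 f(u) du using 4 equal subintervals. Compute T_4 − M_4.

T_4 = -10.59375.
M_4 = -9.328125.
T_4 − M_4 = -1.265625.

-1.265625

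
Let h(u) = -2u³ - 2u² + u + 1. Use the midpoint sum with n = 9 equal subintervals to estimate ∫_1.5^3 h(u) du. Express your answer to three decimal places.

Δu = (3 − 1.5)/9 = 1/6.
Midpoints: 19/12, 1.75, 23/12, 25/12, 2.25, 29/12, 31/12, 2.75, 35/12.
h(19/12) = -8959/864, h(1.75) = -14.09375, h(23/12) = -15995/864, h(25/12) = -20461/864, h(2.25) = -29.65625, h(29/12) = -31529/864, h(31/12) = -38227/864, h(2.75) = -52.96875, h(35/12) = -54191/864.
Sum = Δu · [h(19/12) + h(1.75) + h(23/12) + ...].
Sum ≈ -48.790.

-48.790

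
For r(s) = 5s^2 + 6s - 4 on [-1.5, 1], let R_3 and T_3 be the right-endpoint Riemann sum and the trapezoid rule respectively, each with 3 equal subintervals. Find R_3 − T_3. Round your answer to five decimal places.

3.64583

R_3 ≈ -1.3657407.
T_3 ≈ -5.0115741.
R_3 − T_3 ≈ 3.64583.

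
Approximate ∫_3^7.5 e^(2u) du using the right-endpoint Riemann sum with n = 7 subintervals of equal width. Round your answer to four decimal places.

Δu = (7.5 − 3)/7 = 9/14.
Right endpoints: 51/14, 30/7, 69/14, 39/7, 87/14, 48/7, 7.5.
f(51/14) ≈ 1459.3031, f(30/7) ≈ 5278.6654, f(69/14) ≈ 19094.2564, f(39/7) ≈ 69068.7140, f(87/14) ≈ 249838.8599, f(48/7) ≈ 903729.8121, f(7.5) ≈ 3269017.3725.
Sum = Δu · [f(51/14) + f(30/7) + f(69/14) + ...].
Sum ≈ 2904098.7750.

2904098.7750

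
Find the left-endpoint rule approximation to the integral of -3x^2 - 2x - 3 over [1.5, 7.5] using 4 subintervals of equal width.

Δx = (7.5 − 1.5)/4 = 1.5.
Left endpoints: 1.5, 3, 4.5, 6.
f(1.5) = -12.75, f(3) = -36, f(4.5) = -72.75, f(6) = -123.
Sum = Δx · [f(1.5) + f(3) + f(4.5) + f(6)].
Sum = -366.75.

-366.75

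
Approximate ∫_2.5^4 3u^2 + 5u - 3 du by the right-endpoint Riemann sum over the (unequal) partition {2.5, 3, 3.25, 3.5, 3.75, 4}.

74.28125

Subinterval widths: 0.5, 0.25, 0.25, 0.25, 0.25.
Right endpoints: 3, 3.25, 3.5, 3.75, 4.
f(3) = 39, f(3.25) = 44.9375, f(3.5) = 51.25, f(3.75) = 57.9375, f(4) = 65.
Sum = Σ Δu_i · f(u_i).
Sum = 74.28125.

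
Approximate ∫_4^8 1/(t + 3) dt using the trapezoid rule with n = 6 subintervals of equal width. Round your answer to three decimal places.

Δt = (8 − 4)/6 = 2/3.
f(4) = 1/7, f(14/3) = 3/23, f(16/3) = 0.12, f(6) = 1/9, f(20/3) = 3/29, f(22/3) = 3/31, f(8) = 1/11.
T_6 = (Δt/2)·[f(t_0) + 2f(t_1) + ... + 2f(t_{5}) + f(t_6)].
Sum ≈ 0.452.

0.452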